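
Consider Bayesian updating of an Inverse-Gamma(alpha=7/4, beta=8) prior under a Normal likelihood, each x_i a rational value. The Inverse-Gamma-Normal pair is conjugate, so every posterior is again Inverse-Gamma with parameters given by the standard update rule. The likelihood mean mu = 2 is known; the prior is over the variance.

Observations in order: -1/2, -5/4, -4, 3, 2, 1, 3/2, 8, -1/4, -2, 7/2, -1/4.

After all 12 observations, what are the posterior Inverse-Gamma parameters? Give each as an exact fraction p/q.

obs 1: x=-1/2 → posterior Inverse-Gamma(9/4, 89/8)
obs 2: x=-5/4 → posterior Inverse-Gamma(11/4, 525/32)
obs 3: x=-4 → posterior Inverse-Gamma(13/4, 1101/32)
obs 4: x=3 → posterior Inverse-Gamma(15/4, 1117/32)
obs 5: x=2 → posterior Inverse-Gamma(17/4, 1117/32)
obs 6: x=1 → posterior Inverse-Gamma(19/4, 1133/32)
obs 7: x=3/2 → posterior Inverse-Gamma(21/4, 1137/32)
obs 8: x=8 → posterior Inverse-Gamma(23/4, 1713/32)
obs 9: x=-1/4 → posterior Inverse-Gamma(25/4, 897/16)
obs 10: x=-2 → posterior Inverse-Gamma(27/4, 1025/16)
obs 11: x=7/2 → posterior Inverse-Gamma(29/4, 1043/16)
obs 12: x=-1/4 → posterior Inverse-Gamma(31/4, 2167/32)

alpha=31/4, beta=2167/32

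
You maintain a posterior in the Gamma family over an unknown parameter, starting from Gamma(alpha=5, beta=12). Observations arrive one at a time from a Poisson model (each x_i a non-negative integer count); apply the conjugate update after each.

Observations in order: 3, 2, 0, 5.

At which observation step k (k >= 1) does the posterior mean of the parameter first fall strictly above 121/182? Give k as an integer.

obs 1: x=3 → posterior Gamma(8, 13)
obs 2: x=2 → posterior Gamma(10, 14)
obs 3: x=0 → posterior Gamma(10, 15)
obs 4: x=5 → posterior Gamma(15, 16)

k = 2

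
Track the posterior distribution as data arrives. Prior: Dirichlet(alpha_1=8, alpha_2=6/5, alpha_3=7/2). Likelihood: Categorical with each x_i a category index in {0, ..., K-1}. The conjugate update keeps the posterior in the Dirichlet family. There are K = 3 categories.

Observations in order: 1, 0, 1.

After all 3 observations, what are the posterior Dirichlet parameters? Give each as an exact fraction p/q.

alpha_1=9, alpha_2=16/5, alpha_3=7/2

obs 1: x=1 → posterior Dirichlet(8, 11/5, 7/2)
obs 2: x=0 → posterior Dirichlet(9, 11/5, 7/2)
obs 3: x=1 → posterior Dirichlet(9, 16/5, 7/2)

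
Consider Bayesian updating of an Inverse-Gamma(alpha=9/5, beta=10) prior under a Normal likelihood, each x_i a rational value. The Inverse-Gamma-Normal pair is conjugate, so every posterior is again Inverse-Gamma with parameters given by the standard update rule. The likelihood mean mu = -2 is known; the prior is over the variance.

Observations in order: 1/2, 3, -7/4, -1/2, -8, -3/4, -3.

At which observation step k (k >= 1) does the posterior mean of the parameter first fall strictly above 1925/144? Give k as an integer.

k = 2

obs 1: x=1/2 → posterior Inverse-Gamma(23/10, 105/8)
obs 2: x=3 → posterior Inverse-Gamma(14/5, 205/8)
obs 3: x=-7/4 → posterior Inverse-Gamma(33/10, 821/32)
obs 4: x=-1/2 → posterior Inverse-Gamma(19/5, 857/32)
obs 5: x=-8 → posterior Inverse-Gamma(43/10, 1433/32)
obs 6: x=-3/4 → posterior Inverse-Gamma(24/5, 729/16)
obs 7: x=-3 → posterior Inverse-Gamma(53/10, 737/16)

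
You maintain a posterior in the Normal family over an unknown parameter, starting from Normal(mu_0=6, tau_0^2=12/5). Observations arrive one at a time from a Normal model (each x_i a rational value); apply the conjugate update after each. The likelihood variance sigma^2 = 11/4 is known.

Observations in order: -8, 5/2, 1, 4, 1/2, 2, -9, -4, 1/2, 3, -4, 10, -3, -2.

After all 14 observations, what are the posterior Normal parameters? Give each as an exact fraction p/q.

mu_0=18/727, tau_0^2=132/727

obs 1: x=-8 → posterior Normal(-54/103, 132/103)
obs 2: x=5/2 → posterior Normal(66/151, 132/151)
obs 3: x=1 → posterior Normal(114/199, 132/199)
obs 4: x=4 → posterior Normal(306/247, 132/247)
obs 5: x=1/2 → posterior Normal(66/59, 132/295)
obs 6: x=2 → posterior Normal(426/343, 132/343)
obs 7: x=-9 → posterior Normal(-6/391, 132/391)
obs 8: x=-4 → posterior Normal(-198/439, 132/439)
obs 9: x=1/2 → posterior Normal(-174/487, 132/487)
obs 10: x=3 → posterior Normal(-6/107, 132/535)
obs 11: x=-4 → posterior Normal(-222/583, 12/53)
obs 12: x=10 → posterior Normal(258/631, 132/631)
obs 13: x=-3 → posterior Normal(114/679, 132/679)
obs 14: x=-2 → posterior Normal(18/727, 132/727)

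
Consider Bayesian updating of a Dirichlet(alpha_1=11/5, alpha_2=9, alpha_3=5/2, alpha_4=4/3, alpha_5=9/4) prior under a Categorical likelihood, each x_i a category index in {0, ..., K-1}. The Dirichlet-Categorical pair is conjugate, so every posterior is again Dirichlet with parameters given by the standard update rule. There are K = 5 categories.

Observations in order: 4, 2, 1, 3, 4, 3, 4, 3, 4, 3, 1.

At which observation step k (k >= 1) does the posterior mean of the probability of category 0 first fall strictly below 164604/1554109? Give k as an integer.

obs 1: x=4 → posterior Dirichlet(11/5, 9, 5/2, 4/3, 13/4)
obs 2: x=2 → posterior Dirichlet(11/5, 9, 7/2, 4/3, 13/4)
obs 3: x=1 → posterior Dirichlet(11/5, 10, 7/2, 4/3, 13/4)
obs 4: x=3 → posterior Dirichlet(11/5, 10, 7/2, 7/3, 13/4)
obs 5: x=4 → posterior Dirichlet(11/5, 10, 7/2, 7/3, 17/4)
obs 6: x=3 → posterior Dirichlet(11/5, 10, 7/2, 10/3, 17/4)
obs 7: x=4 → posterior Dirichlet(11/5, 10, 7/2, 10/3, 21/4)
obs 8: x=3 → posterior Dirichlet(11/5, 10, 7/2, 13/3, 21/4)
obs 9: x=4 → posterior Dirichlet(11/5, 10, 7/2, 13/3, 25/4)
obs 10: x=3 → posterior Dirichlet(11/5, 10, 7/2, 16/3, 25/4)
obs 11: x=1 → posterior Dirichlet(11/5, 11, 7/2, 16/3, 25/4)

k = 4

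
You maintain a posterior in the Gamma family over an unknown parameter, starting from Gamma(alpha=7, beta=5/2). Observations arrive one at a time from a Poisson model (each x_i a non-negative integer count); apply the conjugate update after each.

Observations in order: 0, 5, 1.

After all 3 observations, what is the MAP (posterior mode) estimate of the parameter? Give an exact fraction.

obs 1: x=0 → posterior Gamma(7, 7/2)
obs 2: x=5 → posterior Gamma(12, 9/2)
obs 3: x=1 → posterior Gamma(13, 11/2)

24/11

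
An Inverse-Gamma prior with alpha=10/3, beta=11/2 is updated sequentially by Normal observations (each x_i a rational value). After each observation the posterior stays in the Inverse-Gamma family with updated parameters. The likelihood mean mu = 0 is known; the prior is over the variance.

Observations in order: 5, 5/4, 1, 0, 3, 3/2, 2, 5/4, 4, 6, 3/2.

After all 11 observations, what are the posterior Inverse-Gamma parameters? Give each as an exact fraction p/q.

obs 1: x=5 → posterior Inverse-Gamma(23/6, 18)
obs 2: x=5/4 → posterior Inverse-Gamma(13/3, 601/32)
obs 3: x=1 → posterior Inverse-Gamma(29/6, 617/32)
obs 4: x=0 → posterior Inverse-Gamma(16/3, 617/32)
obs 5: x=3 → posterior Inverse-Gamma(35/6, 761/32)
obs 6: x=3/2 → posterior Inverse-Gamma(19/3, 797/32)
obs 7: x=2 → posterior Inverse-Gamma(41/6, 861/32)
obs 8: x=5/4 → posterior Inverse-Gamma(22/3, 443/16)
obs 9: x=4 → posterior Inverse-Gamma(47/6, 571/16)
obs 10: x=6 → posterior Inverse-Gamma(25/3, 859/16)
obs 11: x=3/2 → posterior Inverse-Gamma(53/6, 877/16)

alpha=53/6, beta=877/16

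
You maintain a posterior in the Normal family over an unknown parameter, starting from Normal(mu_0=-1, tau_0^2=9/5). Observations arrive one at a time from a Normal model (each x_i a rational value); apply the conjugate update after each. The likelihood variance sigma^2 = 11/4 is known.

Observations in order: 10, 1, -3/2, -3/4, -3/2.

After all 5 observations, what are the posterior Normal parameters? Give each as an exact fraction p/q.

mu_0=206/235, tau_0^2=99/235

obs 1: x=10 → posterior Normal(305/91, 99/91)
obs 2: x=1 → posterior Normal(341/127, 99/127)
obs 3: x=-3/2 → posterior Normal(287/163, 99/163)
obs 4: x=-3/4 → posterior Normal(260/199, 99/199)
obs 5: x=-3/2 → posterior Normal(206/235, 99/235)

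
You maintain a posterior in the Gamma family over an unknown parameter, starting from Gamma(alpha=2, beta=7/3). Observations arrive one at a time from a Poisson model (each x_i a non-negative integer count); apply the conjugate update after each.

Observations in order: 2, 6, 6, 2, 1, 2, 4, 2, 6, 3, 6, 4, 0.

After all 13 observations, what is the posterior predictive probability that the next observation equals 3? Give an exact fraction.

obs 1: x=2 → posterior Gamma(4, 10/3)
obs 2: x=6 → posterior Gamma(10, 13/3)
obs 3: x=6 → posterior Gamma(16, 16/3)
obs 4: x=2 → posterior Gamma(18, 19/3)
obs 5: x=1 → posterior Gamma(19, 22/3)
obs 6: x=2 → posterior Gamma(21, 25/3)
obs 7: x=4 → posterior Gamma(25, 28/3)
obs 8: x=2 → posterior Gamma(27, 31/3)
obs 9: x=6 → posterior Gamma(33, 34/3)
obs 10: x=3 → posterior Gamma(36, 37/3)
obs 11: x=6 → posterior Gamma(42, 40/3)
obs 12: x=4 → posterior Gamma(46, 43/3)
obs 13: x=0 → posterior Gamma(46, 46/3)

14327476279700519711524577229978884696017877385886663850972361444010491614626578432/66009724686219550843768321818371771650147004059278069406814190436565131829325062449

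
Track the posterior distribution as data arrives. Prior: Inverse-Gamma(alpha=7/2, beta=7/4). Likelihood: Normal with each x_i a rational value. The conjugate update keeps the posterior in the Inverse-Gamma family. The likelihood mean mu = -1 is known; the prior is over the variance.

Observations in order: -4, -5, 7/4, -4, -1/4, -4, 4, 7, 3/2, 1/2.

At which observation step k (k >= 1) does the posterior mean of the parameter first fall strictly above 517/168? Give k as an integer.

obs 1: x=-4 → posterior Inverse-Gamma(4, 25/4)
obs 2: x=-5 → posterior Inverse-Gamma(9/2, 57/4)
obs 3: x=7/4 → posterior Inverse-Gamma(5, 577/32)
obs 4: x=-4 → posterior Inverse-Gamma(11/2, 721/32)
obs 5: x=-1/4 → posterior Inverse-Gamma(6, 365/16)
obs 6: x=-4 → posterior Inverse-Gamma(13/2, 437/16)
obs 7: x=4 → posterior Inverse-Gamma(7, 637/16)
obs 8: x=7 → posterior Inverse-Gamma(15/2, 1149/16)
obs 9: x=3/2 → posterior Inverse-Gamma(8, 1199/16)
obs 10: x=1/2 → posterior Inverse-Gamma(17/2, 1217/16)

k = 2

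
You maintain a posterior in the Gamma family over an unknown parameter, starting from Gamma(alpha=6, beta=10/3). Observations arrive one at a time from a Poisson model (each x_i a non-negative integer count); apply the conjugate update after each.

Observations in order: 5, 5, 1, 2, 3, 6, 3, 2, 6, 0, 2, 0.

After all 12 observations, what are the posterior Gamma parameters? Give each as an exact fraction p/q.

obs 1: x=5 → posterior Gamma(11, 13/3)
obs 2: x=5 → posterior Gamma(16, 16/3)
obs 3: x=1 → posterior Gamma(17, 19/3)
obs 4: x=2 → posterior Gamma(19, 22/3)
obs 5: x=3 → posterior Gamma(22, 25/3)
obs 6: x=6 → posterior Gamma(28, 28/3)
obs 7: x=3 → posterior Gamma(31, 31/3)
obs 8: x=2 → posterior Gamma(33, 34/3)
obs 9: x=6 → posterior Gamma(39, 37/3)
obs 10: x=0 → posterior Gamma(39, 40/3)
obs 11: x=2 → posterior Gamma(41, 43/3)
obs 12: x=0 → posterior Gamma(41, 46/3)

alpha=41, beta=46/3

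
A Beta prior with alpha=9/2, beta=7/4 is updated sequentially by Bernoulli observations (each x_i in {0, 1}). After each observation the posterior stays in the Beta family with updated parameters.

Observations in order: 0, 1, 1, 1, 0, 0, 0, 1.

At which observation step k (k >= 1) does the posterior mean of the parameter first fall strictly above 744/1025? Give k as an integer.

k = 4

obs 1: x=0 → posterior Beta(9/2, 11/4)
obs 2: x=1 → posterior Beta(11/2, 11/4)
obs 3: x=1 → posterior Beta(13/2, 11/4)
obs 4: x=1 → posterior Beta(15/2, 11/4)
obs 5: x=0 → posterior Beta(15/2, 15/4)
obs 6: x=0 → posterior Beta(15/2, 19/4)
obs 7: x=0 → posterior Beta(15/2, 23/4)
obs 8: x=1 → posterior Beta(17/2, 23/4)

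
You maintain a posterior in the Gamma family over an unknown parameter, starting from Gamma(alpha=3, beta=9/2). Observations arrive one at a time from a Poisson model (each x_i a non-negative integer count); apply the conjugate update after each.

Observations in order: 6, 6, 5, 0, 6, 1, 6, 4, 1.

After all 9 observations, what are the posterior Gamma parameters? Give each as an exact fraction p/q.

obs 1: x=6 → posterior Gamma(9, 11/2)
obs 2: x=6 → posterior Gamma(15, 13/2)
obs 3: x=5 → posterior Gamma(20, 15/2)
obs 4: x=0 → posterior Gamma(20, 17/2)
obs 5: x=6 → posterior Gamma(26, 19/2)
obs 6: x=1 → posterior Gamma(27, 21/2)
obs 7: x=6 → posterior Gamma(33, 23/2)
obs 8: x=4 → posterior Gamma(37, 25/2)
obs 9: x=1 → posterior Gamma(38, 27/2)

alpha=38, beta=27/2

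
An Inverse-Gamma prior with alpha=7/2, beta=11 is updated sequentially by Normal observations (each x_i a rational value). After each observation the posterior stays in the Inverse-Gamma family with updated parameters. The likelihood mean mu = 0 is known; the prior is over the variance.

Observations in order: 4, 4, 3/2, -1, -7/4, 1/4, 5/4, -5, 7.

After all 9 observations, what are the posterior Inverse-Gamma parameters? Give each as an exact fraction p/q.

alpha=8, beta=2175/32

obs 1: x=4 → posterior Inverse-Gamma(4, 19)
obs 2: x=4 → posterior Inverse-Gamma(9/2, 27)
obs 3: x=3/2 → posterior Inverse-Gamma(5, 225/8)
obs 4: x=-1 → posterior Inverse-Gamma(11/2, 229/8)
obs 5: x=-7/4 → posterior Inverse-Gamma(6, 965/32)
obs 6: x=1/4 → posterior Inverse-Gamma(13/2, 483/16)
obs 7: x=5/4 → posterior Inverse-Gamma(7, 991/32)
obs 8: x=-5 → posterior Inverse-Gamma(15/2, 1391/32)
obs 9: x=7 → posterior Inverse-Gamma(8, 2175/32)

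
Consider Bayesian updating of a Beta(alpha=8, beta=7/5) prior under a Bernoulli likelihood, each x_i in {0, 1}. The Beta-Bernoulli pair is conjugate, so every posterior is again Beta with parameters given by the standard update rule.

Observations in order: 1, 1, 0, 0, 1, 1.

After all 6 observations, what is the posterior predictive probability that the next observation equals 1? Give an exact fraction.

obs 1: x=1 → posterior Beta(9, 7/5)
obs 2: x=1 → posterior Beta(10, 7/5)
obs 3: x=0 → posterior Beta(10, 12/5)
obs 4: x=0 → posterior Beta(10, 17/5)
obs 5: x=1 → posterior Beta(11, 17/5)
obs 6: x=1 → posterior Beta(12, 17/5)

60/77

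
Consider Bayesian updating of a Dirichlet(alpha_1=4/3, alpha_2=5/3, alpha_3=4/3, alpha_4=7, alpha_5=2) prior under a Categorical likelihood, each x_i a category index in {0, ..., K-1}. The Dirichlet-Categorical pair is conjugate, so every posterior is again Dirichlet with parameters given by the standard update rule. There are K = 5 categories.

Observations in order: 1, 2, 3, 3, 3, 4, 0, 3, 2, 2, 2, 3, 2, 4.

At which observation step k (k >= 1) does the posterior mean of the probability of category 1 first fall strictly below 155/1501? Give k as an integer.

k = 13

obs 1: x=1 → posterior Dirichlet(4/3, 8/3, 4/3, 7, 2)
obs 2: x=2 → posterior Dirichlet(4/3, 8/3, 7/3, 7, 2)
obs 3: x=3 → posterior Dirichlet(4/3, 8/3, 7/3, 8, 2)
obs 4: x=3 → posterior Dirichlet(4/3, 8/3, 7/3, 9, 2)
obs 5: x=3 → posterior Dirichlet(4/3, 8/3, 7/3, 10, 2)
obs 6: x=4 → posterior Dirichlet(4/3, 8/3, 7/3, 10, 3)
obs 7: x=0 → posterior Dirichlet(7/3, 8/3, 7/3, 10, 3)
obs 8: x=3 → posterior Dirichlet(7/3, 8/3, 7/3, 11, 3)
obs 9: x=2 → posterior Dirichlet(7/3, 8/3, 10/3, 11, 3)
obs 10: x=2 → posterior Dirichlet(7/3, 8/3, 13/3, 11, 3)
obs 11: x=2 → posterior Dirichlet(7/3, 8/3, 16/3, 11, 3)
obs 12: x=3 → posterior Dirichlet(7/3, 8/3, 16/3, 12, 3)
obs 13: x=2 → posterior Dirichlet(7/3, 8/3, 19/3, 12, 3)
obs 14: x=4 → posterior Dirichlet(7/3, 8/3, 19/3, 12, 4)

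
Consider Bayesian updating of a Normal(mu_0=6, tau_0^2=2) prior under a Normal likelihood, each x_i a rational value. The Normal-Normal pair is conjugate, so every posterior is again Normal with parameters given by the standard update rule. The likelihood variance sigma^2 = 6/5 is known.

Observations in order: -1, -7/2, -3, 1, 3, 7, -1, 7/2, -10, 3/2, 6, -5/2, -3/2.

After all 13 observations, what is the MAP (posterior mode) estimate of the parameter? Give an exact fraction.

31/136

obs 1: x=-1 → posterior Normal(13/8, 3/4)
obs 2: x=-7/2 → posterior Normal(-9/26, 6/13)
obs 3: x=-3 → posterior Normal(-13/12, 1/3)
obs 4: x=1 → posterior Normal(-29/46, 6/23)
obs 5: x=3 → posterior Normal(1/56, 3/14)
obs 6: x=7 → posterior Normal(71/66, 2/11)
obs 7: x=-1 → posterior Normal(61/76, 3/19)
obs 8: x=7/2 → posterior Normal(48/43, 6/43)
obs 9: x=-10 → posterior Normal(-1/24, 1/8)
obs 10: x=3/2 → posterior Normal(11/106, 6/53)
obs 11: x=6 → posterior Normal(71/116, 3/29)
obs 12: x=-5/2 → posterior Normal(23/63, 2/21)
obs 13: x=-3/2 → posterior Normal(31/136, 3/34)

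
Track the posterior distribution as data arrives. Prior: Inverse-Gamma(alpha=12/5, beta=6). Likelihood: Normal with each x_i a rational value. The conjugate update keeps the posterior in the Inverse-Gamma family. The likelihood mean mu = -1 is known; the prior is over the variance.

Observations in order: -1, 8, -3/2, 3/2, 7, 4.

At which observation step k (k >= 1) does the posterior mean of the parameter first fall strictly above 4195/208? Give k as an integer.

k = 5

obs 1: x=-1 → posterior Inverse-Gamma(29/10, 6)
obs 2: x=8 → posterior Inverse-Gamma(17/5, 93/2)
obs 3: x=-3/2 → posterior Inverse-Gamma(39/10, 373/8)
obs 4: x=3/2 → posterior Inverse-Gamma(22/5, 199/4)
obs 5: x=7 → posterior Inverse-Gamma(49/10, 327/4)
obs 6: x=4 → posterior Inverse-Gamma(27/5, 377/4)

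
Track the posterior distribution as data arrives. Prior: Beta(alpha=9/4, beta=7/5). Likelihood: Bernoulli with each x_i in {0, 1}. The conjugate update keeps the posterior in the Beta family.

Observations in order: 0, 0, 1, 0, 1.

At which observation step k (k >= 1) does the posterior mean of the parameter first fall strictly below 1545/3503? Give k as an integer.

k = 2

obs 1: x=0 → posterior Beta(9/4, 12/5)
obs 2: x=0 → posterior Beta(9/4, 17/5)
obs 3: x=1 → posterior Beta(13/4, 17/5)
obs 4: x=0 → posterior Beta(13/4, 22/5)
obs 5: x=1 → posterior Beta(17/4, 22/5)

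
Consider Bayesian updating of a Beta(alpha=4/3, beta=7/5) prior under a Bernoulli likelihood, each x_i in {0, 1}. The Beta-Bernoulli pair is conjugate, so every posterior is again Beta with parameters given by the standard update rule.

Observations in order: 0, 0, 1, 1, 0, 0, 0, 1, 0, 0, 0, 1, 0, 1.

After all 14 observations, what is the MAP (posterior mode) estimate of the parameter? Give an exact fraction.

obs 1: x=0 → posterior Beta(4/3, 12/5)
obs 2: x=0 → posterior Beta(4/3, 17/5)
obs 3: x=1 → posterior Beta(7/3, 17/5)
obs 4: x=1 → posterior Beta(10/3, 17/5)
obs 5: x=0 → posterior Beta(10/3, 22/5)
obs 6: x=0 → posterior Beta(10/3, 27/5)
obs 7: x=0 → posterior Beta(10/3, 32/5)
obs 8: x=1 → posterior Beta(13/3, 32/5)
obs 9: x=0 → posterior Beta(13/3, 37/5)
obs 10: x=0 → posterior Beta(13/3, 42/5)
obs 11: x=0 → posterior Beta(13/3, 47/5)
obs 12: x=1 → posterior Beta(16/3, 47/5)
obs 13: x=0 → posterior Beta(16/3, 52/5)
obs 14: x=1 → posterior Beta(19/3, 52/5)

80/221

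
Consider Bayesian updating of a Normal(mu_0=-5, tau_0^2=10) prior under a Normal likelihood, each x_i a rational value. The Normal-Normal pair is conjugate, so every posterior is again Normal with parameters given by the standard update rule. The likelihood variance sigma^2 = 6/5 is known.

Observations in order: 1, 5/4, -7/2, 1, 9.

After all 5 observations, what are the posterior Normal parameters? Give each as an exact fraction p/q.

mu_0=815/512, tau_0^2=15/64

obs 1: x=1 → posterior Normal(5/14, 15/14)
obs 2: x=5/4 → posterior Normal(165/212, 30/53)
obs 3: x=-7/2 → posterior Normal(-185/312, 5/13)
obs 4: x=1 → posterior Normal(-85/412, 30/103)
obs 5: x=9 → posterior Normal(815/512, 15/64)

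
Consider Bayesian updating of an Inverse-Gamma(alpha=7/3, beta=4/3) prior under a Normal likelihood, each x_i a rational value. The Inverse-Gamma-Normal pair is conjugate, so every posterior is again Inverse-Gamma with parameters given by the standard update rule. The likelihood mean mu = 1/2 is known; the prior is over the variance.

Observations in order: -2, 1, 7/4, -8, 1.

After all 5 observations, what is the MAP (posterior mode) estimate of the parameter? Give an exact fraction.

obs 1: x=-2 → posterior Inverse-Gamma(17/6, 107/24)
obs 2: x=1 → posterior Inverse-Gamma(10/3, 55/12)
obs 3: x=7/4 → posterior Inverse-Gamma(23/6, 515/96)
obs 4: x=-8 → posterior Inverse-Gamma(13/3, 3983/96)
obs 5: x=1 → posterior Inverse-Gamma(29/6, 3995/96)

799/112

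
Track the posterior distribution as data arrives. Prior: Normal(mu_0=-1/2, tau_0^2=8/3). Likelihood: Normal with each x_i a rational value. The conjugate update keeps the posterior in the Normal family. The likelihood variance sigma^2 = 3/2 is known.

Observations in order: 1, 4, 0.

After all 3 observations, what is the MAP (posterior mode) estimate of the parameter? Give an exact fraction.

151/114

obs 1: x=1 → posterior Normal(23/50, 24/25)
obs 2: x=4 → posterior Normal(151/82, 24/41)
obs 3: x=0 → posterior Normal(151/114, 8/19)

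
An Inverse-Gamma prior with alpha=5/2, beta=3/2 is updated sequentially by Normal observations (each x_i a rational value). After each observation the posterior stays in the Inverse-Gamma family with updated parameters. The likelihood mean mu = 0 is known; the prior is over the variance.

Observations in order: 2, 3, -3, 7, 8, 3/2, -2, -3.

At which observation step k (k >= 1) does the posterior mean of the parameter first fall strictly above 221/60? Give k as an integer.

obs 1: x=2 → posterior Inverse-Gamma(3, 7/2)
obs 2: x=3 → posterior Inverse-Gamma(7/2, 8)
obs 3: x=-3 → posterior Inverse-Gamma(4, 25/2)
obs 4: x=7 → posterior Inverse-Gamma(9/2, 37)
obs 5: x=8 → posterior Inverse-Gamma(5, 69)
obs 6: x=3/2 → posterior Inverse-Gamma(11/2, 561/8)
obs 7: x=-2 → posterior Inverse-Gamma(6, 577/8)
obs 8: x=-3 → posterior Inverse-Gamma(13/2, 613/8)

k = 3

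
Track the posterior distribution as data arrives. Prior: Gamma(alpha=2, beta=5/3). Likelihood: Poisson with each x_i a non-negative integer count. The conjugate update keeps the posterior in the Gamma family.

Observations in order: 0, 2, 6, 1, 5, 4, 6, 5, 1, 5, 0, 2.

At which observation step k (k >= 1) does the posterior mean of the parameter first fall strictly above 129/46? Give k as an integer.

k = 7

obs 1: x=0 → posterior Gamma(2, 8/3)
obs 2: x=2 → posterior Gamma(4, 11/3)
obs 3: x=6 → posterior Gamma(10, 14/3)
obs 4: x=1 → posterior Gamma(11, 17/3)
obs 5: x=5 → posterior Gamma(16, 20/3)
obs 6: x=4 → posterior Gamma(20, 23/3)
obs 7: x=6 → posterior Gamma(26, 26/3)
obs 8: x=5 → posterior Gamma(31, 29/3)
obs 9: x=1 → posterior Gamma(32, 32/3)
obs 10: x=5 → posterior Gamma(37, 35/3)
obs 11: x=0 → posterior Gamma(37, 38/3)
obs 12: x=2 → posterior Gamma(39, 41/3)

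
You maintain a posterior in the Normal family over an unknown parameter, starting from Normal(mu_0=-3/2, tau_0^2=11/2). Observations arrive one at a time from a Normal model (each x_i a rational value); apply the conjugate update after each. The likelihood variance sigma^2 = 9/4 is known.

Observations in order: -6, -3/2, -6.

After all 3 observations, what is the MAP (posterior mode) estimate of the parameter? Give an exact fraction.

obs 1: x=-6 → posterior Normal(-291/62, 99/62)
obs 2: x=-3/2 → posterior Normal(-357/106, 99/106)
obs 3: x=-6 → posterior Normal(-207/50, 33/50)

-207/50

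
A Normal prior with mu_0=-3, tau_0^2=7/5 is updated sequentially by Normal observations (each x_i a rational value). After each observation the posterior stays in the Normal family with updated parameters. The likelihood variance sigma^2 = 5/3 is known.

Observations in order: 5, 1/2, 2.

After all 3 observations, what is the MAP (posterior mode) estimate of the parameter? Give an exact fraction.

15/16

obs 1: x=5 → posterior Normal(15/23, 35/46)
obs 2: x=1/2 → posterior Normal(81/134, 35/67)
obs 3: x=2 → posterior Normal(15/16, 35/88)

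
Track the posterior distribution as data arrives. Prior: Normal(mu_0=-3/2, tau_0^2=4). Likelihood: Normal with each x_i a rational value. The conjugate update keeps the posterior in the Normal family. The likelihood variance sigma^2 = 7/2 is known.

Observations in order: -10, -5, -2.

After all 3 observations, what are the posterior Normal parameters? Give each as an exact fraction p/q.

mu_0=-293/62, tau_0^2=28/31

obs 1: x=-10 → posterior Normal(-181/30, 28/15)
obs 2: x=-5 → posterior Normal(-261/46, 28/23)
obs 3: x=-2 → posterior Normal(-293/62, 28/31)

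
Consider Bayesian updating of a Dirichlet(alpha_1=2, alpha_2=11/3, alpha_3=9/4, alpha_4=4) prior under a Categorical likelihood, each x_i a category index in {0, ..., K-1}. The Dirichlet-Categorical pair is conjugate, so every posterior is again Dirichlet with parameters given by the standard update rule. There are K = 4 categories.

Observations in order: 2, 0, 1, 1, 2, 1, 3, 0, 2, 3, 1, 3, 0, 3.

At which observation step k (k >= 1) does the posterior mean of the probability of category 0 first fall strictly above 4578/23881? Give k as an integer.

k = 2

obs 1: x=2 → posterior Dirichlet(2, 11/3, 13/4, 4)
obs 2: x=0 → posterior Dirichlet(3, 11/3, 13/4, 4)
obs 3: x=1 → posterior Dirichlet(3, 14/3, 13/4, 4)
obs 4: x=1 → posterior Dirichlet(3, 17/3, 13/4, 4)
obs 5: x=2 → posterior Dirichlet(3, 17/3, 17/4, 4)
obs 6: x=1 → posterior Dirichlet(3, 20/3, 17/4, 4)
obs 7: x=3 → posterior Dirichlet(3, 20/3, 17/4, 5)
obs 8: x=0 → posterior Dirichlet(4, 20/3, 17/4, 5)
obs 9: x=2 → posterior Dirichlet(4, 20/3, 21/4, 5)
obs 10: x=3 → posterior Dirichlet(4, 20/3, 21/4, 6)
obs 11: x=1 → posterior Dirichlet(4, 23/3, 21/4, 6)
obs 12: x=3 → posterior Dirichlet(4, 23/3, 21/4, 7)
obs 13: x=0 → posterior Dirichlet(5, 23/3, 21/4, 7)
obs 14: x=3 → posterior Dirichlet(5, 23/3, 21/4, 8)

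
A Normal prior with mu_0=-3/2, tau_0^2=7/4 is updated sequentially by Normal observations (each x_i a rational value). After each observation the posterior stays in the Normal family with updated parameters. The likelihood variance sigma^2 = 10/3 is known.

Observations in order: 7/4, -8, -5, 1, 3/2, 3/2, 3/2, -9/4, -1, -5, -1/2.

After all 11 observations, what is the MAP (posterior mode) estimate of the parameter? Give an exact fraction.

-729/542

obs 1: x=7/4 → posterior Normal(-93/244, 70/61)
obs 2: x=-8 → posterior Normal(-765/328, 35/41)
obs 3: x=-5 → posterior Normal(-1185/412, 70/103)
obs 4: x=1 → posterior Normal(-1101/496, 35/62)
obs 5: x=3/2 → posterior Normal(-195/116, 14/29)
obs 6: x=3/2 → posterior Normal(-849/664, 35/83)
obs 7: x=3/2 → posterior Normal(-723/748, 70/187)
obs 8: x=-9/4 → posterior Normal(-57/52, 35/104)
obs 9: x=-1 → posterior Normal(-249/229, 70/229)
obs 10: x=-5 → posterior Normal(-177/125, 7/25)
obs 11: x=-1/2 → posterior Normal(-729/542, 70/271)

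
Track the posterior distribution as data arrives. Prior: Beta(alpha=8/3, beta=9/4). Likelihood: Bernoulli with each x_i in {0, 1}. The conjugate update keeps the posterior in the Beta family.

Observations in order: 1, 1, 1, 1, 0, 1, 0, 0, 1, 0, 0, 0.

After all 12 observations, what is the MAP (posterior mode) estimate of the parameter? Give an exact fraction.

obs 1: x=1 → posterior Beta(11/3, 9/4)
obs 2: x=1 → posterior Beta(14/3, 9/4)
obs 3: x=1 → posterior Beta(17/3, 9/4)
obs 4: x=1 → posterior Beta(20/3, 9/4)
obs 5: x=0 → posterior Beta(20/3, 13/4)
obs 6: x=1 → posterior Beta(23/3, 13/4)
obs 7: x=0 → posterior Beta(23/3, 17/4)
obs 8: x=0 → posterior Beta(23/3, 21/4)
obs 9: x=1 → posterior Beta(26/3, 21/4)
obs 10: x=0 → posterior Beta(26/3, 25/4)
obs 11: x=0 → posterior Beta(26/3, 29/4)
obs 12: x=0 → posterior Beta(26/3, 33/4)

92/179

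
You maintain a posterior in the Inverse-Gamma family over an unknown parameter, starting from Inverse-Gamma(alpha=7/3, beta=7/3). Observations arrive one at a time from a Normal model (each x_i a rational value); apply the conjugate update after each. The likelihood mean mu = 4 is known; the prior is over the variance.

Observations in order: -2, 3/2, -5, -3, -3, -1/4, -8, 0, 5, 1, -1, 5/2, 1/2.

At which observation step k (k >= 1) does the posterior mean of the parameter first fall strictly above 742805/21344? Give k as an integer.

obs 1: x=-2 → posterior Inverse-Gamma(17/6, 61/3)
obs 2: x=3/2 → posterior Inverse-Gamma(10/3, 563/24)
obs 3: x=-5 → posterior Inverse-Gamma(23/6, 1535/24)
obs 4: x=-3 → posterior Inverse-Gamma(13/3, 2123/24)
obs 5: x=-3 → posterior Inverse-Gamma(29/6, 2711/24)
obs 6: x=-1/4 → posterior Inverse-Gamma(16/3, 11711/96)
obs 7: x=-8 → posterior Inverse-Gamma(35/6, 18623/96)
obs 8: x=0 → posterior Inverse-Gamma(19/3, 19391/96)
obs 9: x=5 → posterior Inverse-Gamma(41/6, 19439/96)
obs 10: x=1 → posterior Inverse-Gamma(22/3, 19871/96)
obs 11: x=-1 → posterior Inverse-Gamma(47/6, 21071/96)
obs 12: x=5/2 → posterior Inverse-Gamma(25/3, 21179/96)
obs 13: x=1/2 → posterior Inverse-Gamma(53/6, 21767/96)

k = 7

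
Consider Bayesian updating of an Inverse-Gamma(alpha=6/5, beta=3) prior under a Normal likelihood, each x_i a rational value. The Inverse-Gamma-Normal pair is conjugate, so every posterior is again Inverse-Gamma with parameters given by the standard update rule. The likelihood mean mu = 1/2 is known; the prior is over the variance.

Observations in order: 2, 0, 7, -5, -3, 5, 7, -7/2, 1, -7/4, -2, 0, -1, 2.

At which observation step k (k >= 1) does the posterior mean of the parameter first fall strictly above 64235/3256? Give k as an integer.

obs 1: x=2 → posterior Inverse-Gamma(17/10, 33/8)
obs 2: x=0 → posterior Inverse-Gamma(11/5, 17/4)
obs 3: x=7 → posterior Inverse-Gamma(27/10, 203/8)
obs 4: x=-5 → posterior Inverse-Gamma(16/5, 81/2)
obs 5: x=-3 → posterior Inverse-Gamma(37/10, 373/8)
obs 6: x=5 → posterior Inverse-Gamma(21/5, 227/4)
obs 7: x=7 → posterior Inverse-Gamma(47/10, 623/8)
obs 8: x=-7/2 → posterior Inverse-Gamma(26/5, 687/8)
obs 9: x=1 → posterior Inverse-Gamma(57/10, 86)
obs 10: x=-7/4 → posterior Inverse-Gamma(31/5, 2833/32)
obs 11: x=-2 → posterior Inverse-Gamma(67/10, 2933/32)
obs 12: x=0 → posterior Inverse-Gamma(36/5, 2937/32)
obs 13: x=-1 → posterior Inverse-Gamma(77/10, 2973/32)
obs 14: x=2 → posterior Inverse-Gamma(41/5, 3009/32)

k = 7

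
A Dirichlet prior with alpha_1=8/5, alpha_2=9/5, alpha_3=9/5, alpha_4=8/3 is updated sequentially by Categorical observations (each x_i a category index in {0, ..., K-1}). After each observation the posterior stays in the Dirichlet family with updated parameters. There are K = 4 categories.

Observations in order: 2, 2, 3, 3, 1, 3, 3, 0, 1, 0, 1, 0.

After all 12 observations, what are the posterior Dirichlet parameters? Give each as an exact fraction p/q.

obs 1: x=2 → posterior Dirichlet(8/5, 9/5, 14/5, 8/3)
obs 2: x=2 → posterior Dirichlet(8/5, 9/5, 19/5, 8/3)
obs 3: x=3 → posterior Dirichlet(8/5, 9/5, 19/5, 11/3)
obs 4: x=3 → posterior Dirichlet(8/5, 9/5, 19/5, 14/3)
obs 5: x=1 → posterior Dirichlet(8/5, 14/5, 19/5, 14/3)
obs 6: x=3 → posterior Dirichlet(8/5, 14/5, 19/5, 17/3)
obs 7: x=3 → posterior Dirichlet(8/5, 14/5, 19/5, 20/3)
obs 8: x=0 → posterior Dirichlet(13/5, 14/5, 19/5, 20/3)
obs 9: x=1 → posterior Dirichlet(13/5, 19/5, 19/5, 20/3)
obs 10: x=0 → posterior Dirichlet(18/5, 19/5, 19/5, 20/3)
obs 11: x=1 → posterior Dirichlet(18/5, 24/5, 19/5, 20/3)
obs 12: x=0 → posterior Dirichlet(23/5, 24/5, 19/5, 20/3)

alpha_1=23/5, alpha_2=24/5, alpha_3=19/5, alpha_4=20/3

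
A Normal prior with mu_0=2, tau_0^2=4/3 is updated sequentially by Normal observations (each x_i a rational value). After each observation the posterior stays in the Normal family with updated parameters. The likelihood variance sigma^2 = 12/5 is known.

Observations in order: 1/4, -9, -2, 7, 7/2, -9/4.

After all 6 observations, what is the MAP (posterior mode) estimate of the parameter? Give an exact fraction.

11/78

obs 1: x=1/4 → posterior Normal(11/8, 6/7)
obs 2: x=-9 → posterior Normal(-103/76, 12/19)
obs 3: x=-2 → posterior Normal(-143/96, 1/2)
obs 4: x=7 → posterior Normal(-3/116, 12/29)
obs 5: x=7/2 → posterior Normal(67/136, 6/17)
obs 6: x=-9/4 → posterior Normal(11/78, 4/13)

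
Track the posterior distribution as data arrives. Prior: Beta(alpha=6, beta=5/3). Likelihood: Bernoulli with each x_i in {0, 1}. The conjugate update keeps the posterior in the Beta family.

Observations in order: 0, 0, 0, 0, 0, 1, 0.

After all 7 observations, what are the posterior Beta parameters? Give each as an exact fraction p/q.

alpha=7, beta=23/3

obs 1: x=0 → posterior Beta(6, 8/3)
obs 2: x=0 → posterior Beta(6, 11/3)
obs 3: x=0 → posterior Beta(6, 14/3)
obs 4: x=0 → posterior Beta(6, 17/3)
obs 5: x=0 → posterior Beta(6, 20/3)
obs 6: x=1 → posterior Beta(7, 20/3)
obs 7: x=0 → posterior Beta(7, 23/3)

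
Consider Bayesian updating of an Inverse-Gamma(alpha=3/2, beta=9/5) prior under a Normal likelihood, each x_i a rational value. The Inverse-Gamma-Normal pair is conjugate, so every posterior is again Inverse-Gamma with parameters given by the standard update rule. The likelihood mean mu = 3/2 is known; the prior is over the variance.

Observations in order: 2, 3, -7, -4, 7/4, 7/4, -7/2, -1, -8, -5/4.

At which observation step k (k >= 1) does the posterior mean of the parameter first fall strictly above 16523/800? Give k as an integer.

k = 4

obs 1: x=2 → posterior Inverse-Gamma(2, 77/40)
obs 2: x=3 → posterior Inverse-Gamma(5/2, 61/20)
obs 3: x=-7 → posterior Inverse-Gamma(3, 1567/40)
obs 4: x=-4 → posterior Inverse-Gamma(7/2, 543/10)
obs 5: x=7/4 → posterior Inverse-Gamma(4, 8693/160)
obs 6: x=7/4 → posterior Inverse-Gamma(9/2, 4349/80)
obs 7: x=-7/2 → posterior Inverse-Gamma(5, 5349/80)
obs 8: x=-1 → posterior Inverse-Gamma(11/2, 5599/80)
obs 9: x=-8 → posterior Inverse-Gamma(6, 9209/80)
obs 10: x=-5/4 → posterior Inverse-Gamma(13/2, 19023/160)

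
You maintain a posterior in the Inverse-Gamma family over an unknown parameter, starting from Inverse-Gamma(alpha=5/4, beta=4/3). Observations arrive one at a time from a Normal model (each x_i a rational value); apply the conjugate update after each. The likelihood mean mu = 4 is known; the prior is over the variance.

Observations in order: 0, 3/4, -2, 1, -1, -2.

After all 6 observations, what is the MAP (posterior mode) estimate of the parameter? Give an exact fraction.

6491/504

obs 1: x=0 → posterior Inverse-Gamma(7/4, 28/3)
obs 2: x=3/4 → posterior Inverse-Gamma(9/4, 1403/96)
obs 3: x=-2 → posterior Inverse-Gamma(11/4, 3131/96)
obs 4: x=1 → posterior Inverse-Gamma(13/4, 3563/96)
obs 5: x=-1 → posterior Inverse-Gamma(15/4, 4763/96)
obs 6: x=-2 → posterior Inverse-Gamma(17/4, 6491/96)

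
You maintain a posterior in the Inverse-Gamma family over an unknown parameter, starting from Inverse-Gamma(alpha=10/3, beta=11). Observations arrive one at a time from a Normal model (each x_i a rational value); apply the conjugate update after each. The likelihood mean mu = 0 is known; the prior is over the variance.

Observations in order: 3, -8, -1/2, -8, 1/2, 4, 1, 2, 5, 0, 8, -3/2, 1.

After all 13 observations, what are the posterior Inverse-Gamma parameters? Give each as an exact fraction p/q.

obs 1: x=3 → posterior Inverse-Gamma(23/6, 31/2)
obs 2: x=-8 → posterior Inverse-Gamma(13/3, 95/2)
obs 3: x=-1/2 → posterior Inverse-Gamma(29/6, 381/8)
obs 4: x=-8 → posterior Inverse-Gamma(16/3, 637/8)
obs 5: x=1/2 → posterior Inverse-Gamma(35/6, 319/4)
obs 6: x=4 → posterior Inverse-Gamma(19/3, 351/4)
obs 7: x=1 → posterior Inverse-Gamma(41/6, 353/4)
obs 8: x=2 → posterior Inverse-Gamma(22/3, 361/4)
obs 9: x=5 → posterior Inverse-Gamma(47/6, 411/4)
obs 10: x=0 → posterior Inverse-Gamma(25/3, 411/4)
obs 11: x=8 → posterior Inverse-Gamma(53/6, 539/4)
obs 12: x=-3/2 → posterior Inverse-Gamma(28/3, 1087/8)
obs 13: x=1 → posterior Inverse-Gamma(59/6, 1091/8)

alpha=59/6, beta=1091/8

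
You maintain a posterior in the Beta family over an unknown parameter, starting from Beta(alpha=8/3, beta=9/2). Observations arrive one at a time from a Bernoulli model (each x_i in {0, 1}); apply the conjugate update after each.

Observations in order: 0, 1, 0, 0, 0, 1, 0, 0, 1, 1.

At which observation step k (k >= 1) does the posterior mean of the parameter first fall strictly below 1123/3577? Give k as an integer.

obs 1: x=0 → posterior Beta(8/3, 11/2)
obs 2: x=1 → posterior Beta(11/3, 11/2)
obs 3: x=0 → posterior Beta(11/3, 13/2)
obs 4: x=0 → posterior Beta(11/3, 15/2)
obs 5: x=0 → posterior Beta(11/3, 17/2)
obs 6: x=1 → posterior Beta(14/3, 17/2)
obs 7: x=0 → posterior Beta(14/3, 19/2)
obs 8: x=0 → posterior Beta(14/3, 21/2)
obs 9: x=1 → posterior Beta(17/3, 21/2)
obs 10: x=1 → posterior Beta(20/3, 21/2)

k = 5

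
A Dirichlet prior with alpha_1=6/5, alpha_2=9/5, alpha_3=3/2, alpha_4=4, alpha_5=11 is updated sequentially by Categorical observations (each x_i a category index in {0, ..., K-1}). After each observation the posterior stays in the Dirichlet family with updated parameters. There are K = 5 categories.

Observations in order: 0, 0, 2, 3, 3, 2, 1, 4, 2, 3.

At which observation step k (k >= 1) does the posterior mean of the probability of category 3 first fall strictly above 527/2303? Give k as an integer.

obs 1: x=0 → posterior Dirichlet(11/5, 9/5, 3/2, 4, 11)
obs 2: x=0 → posterior Dirichlet(16/5, 9/5, 3/2, 4, 11)
obs 3: x=2 → posterior Dirichlet(16/5, 9/5, 5/2, 4, 11)
obs 4: x=3 → posterior Dirichlet(16/5, 9/5, 5/2, 5, 11)
obs 5: x=3 → posterior Dirichlet(16/5, 9/5, 5/2, 6, 11)
obs 6: x=2 → posterior Dirichlet(16/5, 9/5, 7/2, 6, 11)
obs 7: x=1 → posterior Dirichlet(16/5, 14/5, 7/2, 6, 11)
obs 8: x=4 → posterior Dirichlet(16/5, 14/5, 7/2, 6, 12)
obs 9: x=2 → posterior Dirichlet(16/5, 14/5, 9/2, 6, 12)
obs 10: x=3 → posterior Dirichlet(16/5, 14/5, 9/2, 7, 12)

k = 5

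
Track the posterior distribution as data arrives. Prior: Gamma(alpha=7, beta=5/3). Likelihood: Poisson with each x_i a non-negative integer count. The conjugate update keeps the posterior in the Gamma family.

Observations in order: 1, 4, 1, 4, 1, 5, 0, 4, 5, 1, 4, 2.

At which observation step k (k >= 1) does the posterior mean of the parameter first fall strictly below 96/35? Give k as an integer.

obs 1: x=1 → posterior Gamma(8, 8/3)
obs 2: x=4 → posterior Gamma(12, 11/3)
obs 3: x=1 → posterior Gamma(13, 14/3)
obs 4: x=4 → posterior Gamma(17, 17/3)
obs 5: x=1 → posterior Gamma(18, 20/3)
obs 6: x=5 → posterior Gamma(23, 23/3)
obs 7: x=0 → posterior Gamma(23, 26/3)
obs 8: x=4 → posterior Gamma(27, 29/3)
obs 9: x=5 → posterior Gamma(32, 32/3)
obs 10: x=1 → posterior Gamma(33, 35/3)
obs 11: x=4 → posterior Gamma(37, 38/3)
obs 12: x=2 → posterior Gamma(39, 41/3)

k = 5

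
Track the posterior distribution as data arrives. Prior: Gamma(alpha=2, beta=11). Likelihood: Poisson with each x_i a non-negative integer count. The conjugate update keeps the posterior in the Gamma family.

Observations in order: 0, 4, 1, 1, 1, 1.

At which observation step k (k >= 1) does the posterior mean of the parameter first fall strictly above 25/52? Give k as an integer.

obs 1: x=0 → posterior Gamma(2, 12)
obs 2: x=4 → posterior Gamma(6, 13)
obs 3: x=1 → posterior Gamma(7, 14)
obs 4: x=1 → posterior Gamma(8, 15)
obs 5: x=1 → posterior Gamma(9, 16)
obs 6: x=1 → posterior Gamma(10, 17)

k = 3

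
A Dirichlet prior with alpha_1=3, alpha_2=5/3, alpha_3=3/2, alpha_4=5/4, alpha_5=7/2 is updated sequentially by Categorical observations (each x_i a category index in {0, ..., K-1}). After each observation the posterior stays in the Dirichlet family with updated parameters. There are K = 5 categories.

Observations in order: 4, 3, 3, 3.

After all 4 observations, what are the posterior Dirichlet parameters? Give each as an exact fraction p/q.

obs 1: x=4 → posterior Dirichlet(3, 5/3, 3/2, 5/4, 9/2)
obs 2: x=3 → posterior Dirichlet(3, 5/3, 3/2, 9/4, 9/2)
obs 3: x=3 → posterior Dirichlet(3, 5/3, 3/2, 13/4, 9/2)
obs 4: x=3 → posterior Dirichlet(3, 5/3, 3/2, 17/4, 9/2)

alpha_1=3, alpha_2=5/3, alpha_3=3/2, alpha_4=17/4, alpha_5=9/2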